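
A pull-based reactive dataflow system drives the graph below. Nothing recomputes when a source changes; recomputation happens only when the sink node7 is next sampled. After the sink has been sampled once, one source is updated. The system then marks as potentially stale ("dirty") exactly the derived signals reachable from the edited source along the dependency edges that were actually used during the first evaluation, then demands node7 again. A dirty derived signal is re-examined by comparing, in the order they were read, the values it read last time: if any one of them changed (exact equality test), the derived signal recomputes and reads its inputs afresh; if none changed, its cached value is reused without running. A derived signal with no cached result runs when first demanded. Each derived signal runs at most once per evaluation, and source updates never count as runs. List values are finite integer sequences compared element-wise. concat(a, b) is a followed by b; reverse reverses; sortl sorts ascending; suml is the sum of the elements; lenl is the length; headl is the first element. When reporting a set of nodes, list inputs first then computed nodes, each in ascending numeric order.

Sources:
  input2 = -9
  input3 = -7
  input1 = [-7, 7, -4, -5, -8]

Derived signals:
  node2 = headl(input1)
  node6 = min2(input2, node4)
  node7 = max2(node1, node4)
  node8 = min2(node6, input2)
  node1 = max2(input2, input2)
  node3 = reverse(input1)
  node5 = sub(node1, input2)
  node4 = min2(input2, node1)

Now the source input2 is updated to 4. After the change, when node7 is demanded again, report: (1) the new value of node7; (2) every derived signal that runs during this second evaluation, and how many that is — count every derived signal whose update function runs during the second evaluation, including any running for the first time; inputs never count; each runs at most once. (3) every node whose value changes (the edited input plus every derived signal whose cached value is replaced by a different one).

First evaluation (everything demanded from the output):
  node1 = max2(-9, -9) = -9
  node4 = min2(-9, -9) = -9
  node7 = max2(-9, -9) = -9

Propagation after the edit:
  node1: runs — input2 -9->4; input2 -9->4; result 4.
  node4: runs — input2 -9->4; node1 -9->4; result 4.
  node7: runs — node1 -9->4; node4 -9->4; result 4.

New value of node7: 4.
Derived signals that run: node1, node4, node7 — 3 in total.
Values that change: input2, node1, node4, node7.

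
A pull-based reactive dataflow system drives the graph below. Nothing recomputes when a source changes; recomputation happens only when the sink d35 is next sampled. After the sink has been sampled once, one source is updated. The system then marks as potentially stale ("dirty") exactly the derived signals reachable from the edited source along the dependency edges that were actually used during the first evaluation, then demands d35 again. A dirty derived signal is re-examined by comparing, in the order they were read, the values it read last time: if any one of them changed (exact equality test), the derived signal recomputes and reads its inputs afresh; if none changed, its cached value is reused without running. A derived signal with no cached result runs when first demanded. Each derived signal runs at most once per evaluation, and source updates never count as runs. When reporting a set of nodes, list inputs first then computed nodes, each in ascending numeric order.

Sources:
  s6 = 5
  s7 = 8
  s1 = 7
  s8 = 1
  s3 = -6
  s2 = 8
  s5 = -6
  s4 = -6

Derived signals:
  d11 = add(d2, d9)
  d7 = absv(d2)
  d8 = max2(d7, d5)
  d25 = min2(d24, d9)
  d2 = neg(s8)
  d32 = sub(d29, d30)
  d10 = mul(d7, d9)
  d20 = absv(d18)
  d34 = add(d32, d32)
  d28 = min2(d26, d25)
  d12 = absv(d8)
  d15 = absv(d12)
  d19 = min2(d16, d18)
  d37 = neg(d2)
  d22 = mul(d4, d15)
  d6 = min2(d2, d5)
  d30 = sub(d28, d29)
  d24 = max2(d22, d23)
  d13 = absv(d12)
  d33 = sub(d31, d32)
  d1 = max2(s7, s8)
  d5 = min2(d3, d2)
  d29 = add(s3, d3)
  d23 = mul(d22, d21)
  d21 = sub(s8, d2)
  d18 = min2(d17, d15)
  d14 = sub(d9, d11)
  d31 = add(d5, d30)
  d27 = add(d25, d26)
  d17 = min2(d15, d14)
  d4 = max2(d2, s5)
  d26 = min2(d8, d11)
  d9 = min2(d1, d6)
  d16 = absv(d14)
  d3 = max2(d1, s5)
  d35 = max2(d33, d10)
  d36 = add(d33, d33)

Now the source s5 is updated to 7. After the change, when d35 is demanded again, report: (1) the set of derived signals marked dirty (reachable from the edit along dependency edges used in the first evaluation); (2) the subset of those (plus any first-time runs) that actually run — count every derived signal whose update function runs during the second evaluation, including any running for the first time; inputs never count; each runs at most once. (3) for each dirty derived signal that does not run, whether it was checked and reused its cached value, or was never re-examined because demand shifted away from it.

First evaluation (everything demanded from the output):
  d1 = max2(8, 1) = 8
  d2 = neg(1) = -1
  d3 = max2(8, -6) = 8
  d4 = max2(-1, -6) = -1
  d5 = min2(8, -1) = -1
  d6 = min2(-1, -1) = -1
  d7 = absv(-1) = 1
  d8 = max2(1, -1) = 1
  d9 = min2(8, -1) = -1
  d10 = mul(1, -1) = -1
  d11 = add(-1, -1) = -2
  d12 = absv(1) = 1
  d15 = absv(1) = 1
  d21 = sub(1, -1) = 2
  d22 = mul(-1, 1) = -1
  d23 = mul(-1, 2) = -2
  d24 = max2(-1, -2) = -1
  d25 = min2(-1, -1) = -1
  d26 = min2(1, -2) = -2
  d28 = min2(-2, -1) = -2
  d29 = add(-6, 8) = 2
  d30 = sub(-2, 2) = -4
  d31 = add(-1, -4) = -5
  d32 = sub(2, -4) = 6
  d33 = sub(-5, 6) = -11
  d35 = max2(-11, -1) = -1

Propagation after the edit:
  d3: runs — s5 -6->7; result 8 (same value as before).
  d4: runs — s5 -6->7; result 7.
  d5: checked — values it read are unchanged (d3 unchanged, d2 unchanged); reused cached -1 without running.
  d6: checked — values it read are unchanged (d2 unchanged, d5 unchanged); reused cached -1 without running.
  d8: checked — values it read are unchanged (d7 unchanged, d5 unchanged); reused cached 1 without running.
  d9: checked — values it read are unchanged (d1 unchanged, d6 unchanged); reused cached -1 without running.
  d10: checked — values it read are unchanged (d7 unchanged, d9 unchanged); reused cached -1 without running.
  d11: checked — values it read are unchanged (d2 unchanged, d9 unchanged); reused cached -2 without running.
  d12: checked — values it read are unchanged (d8 unchanged); reused cached 1 without running.
  d15: checked — values it read are unchanged (d12 unchanged); reused cached 1 without running.
  d22: runs — d4 -1->7; result 7.
  d23: runs — d22 -1->7; result 14.
  d24: runs — d22 -1->7; d23 -2->14; result 14.
  d25: runs — d24 -1->14; result -1 (same value as before).
  d26: checked — values it read are unchanged (d8 unchanged, d11 unchanged); reused cached -2 without running.
  d28: checked — values it read are unchanged (d26 unchanged, d25 unchanged); reused cached -2 without running.
  d29: checked — values it read are unchanged (s3 unchanged, d3 unchanged); reused cached 2 without running.
  d30: checked — values it read are unchanged (d28 unchanged, d29 unchanged); reused cached -4 without running.
  d31: checked — values it read are unchanged (d5 unchanged, d30 unchanged); reused cached -5 without running.
  d32: checked — values it read are unchanged (d29 unchanged, d30 unchanged); reused cached 6 without running.
  d33: checked — values it read are unchanged (d31 unchanged, d32 unchanged); reused cached -11 without running.
  d35: checked — values it read are unchanged (d33 unchanged, d10 unchanged); reused cached -1 without running.

Key observation: the cutoff stops propagation at d5 — its inputs' values are unchanged, so it reuses its cache.

Marked dirty: d3, d4, d5, d6, d8, d9, d10, d11, d12, d15, d22, d23, d24, d25, d26, d28, d29, d30, d31, d32, d33, d35.
Derived signals that run: d3, d4, d22, d23, d24, d25 — 6 in total.
Checked but reused from cache: d5, d6, d8, d9, d10, d11, d12, d15, d26, d28, d29, d30, d31, d32, d33, d35.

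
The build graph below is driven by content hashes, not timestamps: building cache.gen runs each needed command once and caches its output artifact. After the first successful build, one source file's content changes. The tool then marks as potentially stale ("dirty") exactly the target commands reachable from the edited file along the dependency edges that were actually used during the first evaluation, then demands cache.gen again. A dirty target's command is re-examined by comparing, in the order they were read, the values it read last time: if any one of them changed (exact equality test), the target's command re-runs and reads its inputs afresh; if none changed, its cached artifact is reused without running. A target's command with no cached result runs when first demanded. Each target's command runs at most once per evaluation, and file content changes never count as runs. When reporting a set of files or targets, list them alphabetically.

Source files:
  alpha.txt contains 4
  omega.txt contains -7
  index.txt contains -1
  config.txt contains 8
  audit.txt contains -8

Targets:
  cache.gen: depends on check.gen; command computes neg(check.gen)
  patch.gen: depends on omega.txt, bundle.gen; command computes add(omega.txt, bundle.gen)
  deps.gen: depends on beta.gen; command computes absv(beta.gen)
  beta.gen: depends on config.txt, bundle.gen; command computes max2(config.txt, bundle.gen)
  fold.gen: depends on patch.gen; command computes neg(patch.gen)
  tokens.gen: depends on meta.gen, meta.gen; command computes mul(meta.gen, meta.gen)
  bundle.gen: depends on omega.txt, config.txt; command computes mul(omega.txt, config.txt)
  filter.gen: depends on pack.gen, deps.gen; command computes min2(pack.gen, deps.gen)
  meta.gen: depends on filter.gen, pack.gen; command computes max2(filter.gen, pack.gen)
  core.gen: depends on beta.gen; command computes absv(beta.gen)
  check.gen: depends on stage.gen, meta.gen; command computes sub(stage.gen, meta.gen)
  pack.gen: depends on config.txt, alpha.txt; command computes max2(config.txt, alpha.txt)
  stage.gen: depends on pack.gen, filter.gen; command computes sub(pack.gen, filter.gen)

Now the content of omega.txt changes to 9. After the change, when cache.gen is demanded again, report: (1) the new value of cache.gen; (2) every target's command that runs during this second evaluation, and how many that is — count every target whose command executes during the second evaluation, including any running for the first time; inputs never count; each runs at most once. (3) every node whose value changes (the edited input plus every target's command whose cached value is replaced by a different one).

Initial pass — values computed on the first demand:
  bundle.gen = mul(-7, 8) = -56
  beta.gen = max2(8, -56) = 8
  deps.gen = absv(8) = 8
  pack.gen = max2(8, 4) = 8
  filter.gen = min2(8, 8) = 8
  meta.gen = max2(8, 8) = 8
  stage.gen = sub(8, 8) = 0
  check.gen = sub(0, 8) = -8
  cache.gen = neg(-8) = 8

Second demand — change propagation:
  bundle.gen: re-runs because omega.txt -7->9; new result 72.
  beta.gen: re-runs because bundle.gen -56->72; new result 72.
  deps.gen: re-runs because beta.gen 8->72; new result 72.
  filter.gen: re-runs because deps.gen 8->72; new result 8 (unchanged).
  meta.gen: re-examined; everything it read last time is the same (filter.gen unchanged, pack.gen unchanged) — cache 8 kept, no run.
  stage.gen: re-examined; everything it read last time is the same (pack.gen unchanged, filter.gen unchanged) — cache 0 kept, no run.
  check.gen: re-examined; everything it read last time is the same (stage.gen unchanged, meta.gen unchanged) — cache -8 kept, no run.
  cache.gen: re-examined; everything it read last time is the same (check.gen unchanged) — cache 8 kept, no run.

The important point: filter.gen recomputes to an identical value, and the output ends up unchanged.

cache.gen now evaluates to 8.
Run set: beta.gen, bundle.gen, deps.gen, filter.gen (4 run).
Changed values: beta.gen, bundle.gen, deps.gen, omega.txt.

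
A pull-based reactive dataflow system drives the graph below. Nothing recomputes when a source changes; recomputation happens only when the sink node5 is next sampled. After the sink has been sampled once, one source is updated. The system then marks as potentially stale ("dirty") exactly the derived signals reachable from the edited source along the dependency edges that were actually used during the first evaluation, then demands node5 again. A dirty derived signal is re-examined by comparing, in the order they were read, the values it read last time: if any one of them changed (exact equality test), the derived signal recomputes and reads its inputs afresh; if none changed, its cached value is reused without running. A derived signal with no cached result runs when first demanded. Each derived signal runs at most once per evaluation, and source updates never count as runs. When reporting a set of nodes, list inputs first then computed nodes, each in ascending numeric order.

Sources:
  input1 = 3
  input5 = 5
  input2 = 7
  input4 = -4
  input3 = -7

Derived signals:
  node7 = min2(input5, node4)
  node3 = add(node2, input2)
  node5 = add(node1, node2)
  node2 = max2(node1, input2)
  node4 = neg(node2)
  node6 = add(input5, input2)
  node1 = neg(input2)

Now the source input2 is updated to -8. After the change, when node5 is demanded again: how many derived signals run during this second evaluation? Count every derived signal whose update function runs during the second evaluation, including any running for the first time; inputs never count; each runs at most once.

Derived signals that run: node1, node2, node5 — 3 in total.

First evaluation (everything demanded from the output):
  node1 = neg(7) = -7
  node2 = max2(-7, 7) = 7
  node5 = add(-7, 7) = 0

Propagation after the edit:
  node1: runs — input2 7->-8; result 8.
  node2: runs — node1 -7->8; input2 7->-8; result 8.
  node5: runs — node1 -7->8; node2 7->8; result 16.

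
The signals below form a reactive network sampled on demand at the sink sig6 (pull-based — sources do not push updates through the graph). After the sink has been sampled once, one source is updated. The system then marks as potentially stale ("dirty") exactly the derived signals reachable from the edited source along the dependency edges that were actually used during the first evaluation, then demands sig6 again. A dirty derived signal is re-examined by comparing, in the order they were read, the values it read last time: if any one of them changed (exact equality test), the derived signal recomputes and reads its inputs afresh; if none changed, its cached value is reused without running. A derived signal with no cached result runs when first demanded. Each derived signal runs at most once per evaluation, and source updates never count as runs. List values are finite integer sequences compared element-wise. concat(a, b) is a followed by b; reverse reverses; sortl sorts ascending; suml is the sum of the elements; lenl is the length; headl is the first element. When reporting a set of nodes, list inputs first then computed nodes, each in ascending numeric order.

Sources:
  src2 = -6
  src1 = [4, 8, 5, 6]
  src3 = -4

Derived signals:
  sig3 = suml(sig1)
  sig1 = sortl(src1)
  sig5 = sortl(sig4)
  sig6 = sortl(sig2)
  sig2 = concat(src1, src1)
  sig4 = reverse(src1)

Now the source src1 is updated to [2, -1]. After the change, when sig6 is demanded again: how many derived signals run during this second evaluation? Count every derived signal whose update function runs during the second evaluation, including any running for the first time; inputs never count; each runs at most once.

Initial pass — values computed on the first demand:
  sig2 = concat([4, 8, 5, 6], [4, 8, 5, 6]) = [4, 8, 5, 6, 4, 8, 5, 6]
  sig6 = sortl([4, 8, 5, 6, 4, 8, 5, 6]) = [4, 4, 5, 5, 6, 6, 8, 8]

Second demand — change propagation:
  sig2: re-runs because src1 [4, 8, 5, 6]->[2, -1]; src1 [4, 8, 5, 6]->[2, -1]; new result [2, -1, 2, -1].
  sig6: re-runs because sig2 [4, 8, 5, 6, 4, 8, 5, 6]->[2, -1, 2, -1]; new result [-1, -1, 2, 2].

Run set: sig2, sig6 (2 run).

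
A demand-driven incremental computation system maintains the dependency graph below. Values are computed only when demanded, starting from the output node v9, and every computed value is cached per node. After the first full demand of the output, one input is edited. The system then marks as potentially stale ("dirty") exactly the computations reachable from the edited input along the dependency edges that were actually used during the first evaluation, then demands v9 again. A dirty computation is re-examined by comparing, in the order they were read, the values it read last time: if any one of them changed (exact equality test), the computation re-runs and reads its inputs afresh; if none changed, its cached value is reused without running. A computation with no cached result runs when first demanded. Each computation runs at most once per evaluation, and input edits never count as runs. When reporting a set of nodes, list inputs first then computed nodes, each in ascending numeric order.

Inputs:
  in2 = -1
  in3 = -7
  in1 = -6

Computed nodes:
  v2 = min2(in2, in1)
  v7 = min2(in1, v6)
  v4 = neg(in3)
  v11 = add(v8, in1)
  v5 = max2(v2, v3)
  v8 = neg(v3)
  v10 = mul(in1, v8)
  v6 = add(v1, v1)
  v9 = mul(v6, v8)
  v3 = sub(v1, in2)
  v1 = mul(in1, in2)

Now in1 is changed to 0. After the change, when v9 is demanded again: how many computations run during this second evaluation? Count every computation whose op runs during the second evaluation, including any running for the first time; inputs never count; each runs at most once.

Computations that run: v1, v3, v6, v8, v9 — 5 in total.

First evaluation (everything demanded from the output):
  v1 = mul(-6, -1) = 6
  v3 = sub(6, -1) = 7
  v6 = add(6, 6) = 12
  v8 = neg(7) = -7
  v9 = mul(12, -7) = -84

Propagation after the edit:
  v1: runs — in1 -6->0; result 0.
  v3: runs — v1 6->0; result 1.
  v6: runs — v1 6->0; v1 6->0; result 0.
  v8: runs — v3 7->1; result -1.
  v9: runs — v6 12->0; v8 -7->-1; result 0.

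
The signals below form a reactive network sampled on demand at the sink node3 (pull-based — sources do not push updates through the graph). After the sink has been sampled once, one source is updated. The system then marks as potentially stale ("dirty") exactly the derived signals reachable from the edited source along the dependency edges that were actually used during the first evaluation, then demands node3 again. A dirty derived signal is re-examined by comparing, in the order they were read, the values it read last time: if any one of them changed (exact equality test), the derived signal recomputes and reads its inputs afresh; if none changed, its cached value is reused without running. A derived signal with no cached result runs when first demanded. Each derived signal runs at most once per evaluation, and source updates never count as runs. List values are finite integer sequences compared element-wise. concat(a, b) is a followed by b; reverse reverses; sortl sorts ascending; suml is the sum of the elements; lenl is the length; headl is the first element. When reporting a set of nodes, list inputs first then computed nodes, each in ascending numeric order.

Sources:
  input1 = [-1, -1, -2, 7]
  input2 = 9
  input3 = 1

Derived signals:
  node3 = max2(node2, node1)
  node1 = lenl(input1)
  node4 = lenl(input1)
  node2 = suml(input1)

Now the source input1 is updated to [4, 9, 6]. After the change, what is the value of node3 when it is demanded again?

node3 now evaluates to 19.

Initial pass — values computed on the first demand:
  node1 = lenl([-1, -1, -2, 7]) = 4
  node2 = suml([-1, -1, -2, 7]) = 3
  node3 = max2(3, 4) = 4

Second demand — change propagation:
  node1: re-runs because input1 [-1, -1, -2, 7]->[4, 9, 6]; new result 3.
  node2: re-runs because input1 [-1, -1, -2, 7]->[4, 9, 6]; new result 19.
  node3: re-runs because node2 3->19; node1 4->3; new result 19.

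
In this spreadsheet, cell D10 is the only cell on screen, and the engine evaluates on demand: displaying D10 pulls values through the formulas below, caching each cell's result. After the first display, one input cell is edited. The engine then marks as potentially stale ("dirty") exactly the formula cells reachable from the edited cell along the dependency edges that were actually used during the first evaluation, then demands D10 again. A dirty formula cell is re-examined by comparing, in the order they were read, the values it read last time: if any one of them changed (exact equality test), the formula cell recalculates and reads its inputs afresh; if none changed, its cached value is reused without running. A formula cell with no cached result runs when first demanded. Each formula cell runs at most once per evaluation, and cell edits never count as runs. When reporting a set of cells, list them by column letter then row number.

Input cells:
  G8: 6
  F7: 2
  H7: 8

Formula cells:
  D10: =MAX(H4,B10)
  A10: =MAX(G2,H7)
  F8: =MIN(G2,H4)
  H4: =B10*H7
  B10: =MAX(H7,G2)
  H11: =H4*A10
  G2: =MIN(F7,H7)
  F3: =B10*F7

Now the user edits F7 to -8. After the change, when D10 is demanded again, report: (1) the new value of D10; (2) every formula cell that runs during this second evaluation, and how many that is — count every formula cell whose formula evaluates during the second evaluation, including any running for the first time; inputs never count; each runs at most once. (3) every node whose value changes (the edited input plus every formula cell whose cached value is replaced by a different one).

Initial pass — values computed on the first demand:
  G2 = MIN(2, 8) = 2
  B10 = MAX(8, 2) = 8
  H4 = 8 * 8 = 64
  D10 = MAX(64, 8) = 64

Second demand — change propagation:
  G2: re-runs because F7 2->-8; new result -8.
  B10: re-runs because G2 2->-8; new result 8 (unchanged).
  H4: re-examined; everything it read last time is the same (B10 unchanged, H7 unchanged) — cache 64 kept, no run.
  D10: re-examined; everything it read last time is the same (H4 unchanged, B10 unchanged) — cache 64 kept, no run.

The important point: B10 recomputes to an identical value, and the output ends up unchanged.

D10 now evaluates to 64.
Run set: B10, G2 (2 run).
Changed values: F7, G2.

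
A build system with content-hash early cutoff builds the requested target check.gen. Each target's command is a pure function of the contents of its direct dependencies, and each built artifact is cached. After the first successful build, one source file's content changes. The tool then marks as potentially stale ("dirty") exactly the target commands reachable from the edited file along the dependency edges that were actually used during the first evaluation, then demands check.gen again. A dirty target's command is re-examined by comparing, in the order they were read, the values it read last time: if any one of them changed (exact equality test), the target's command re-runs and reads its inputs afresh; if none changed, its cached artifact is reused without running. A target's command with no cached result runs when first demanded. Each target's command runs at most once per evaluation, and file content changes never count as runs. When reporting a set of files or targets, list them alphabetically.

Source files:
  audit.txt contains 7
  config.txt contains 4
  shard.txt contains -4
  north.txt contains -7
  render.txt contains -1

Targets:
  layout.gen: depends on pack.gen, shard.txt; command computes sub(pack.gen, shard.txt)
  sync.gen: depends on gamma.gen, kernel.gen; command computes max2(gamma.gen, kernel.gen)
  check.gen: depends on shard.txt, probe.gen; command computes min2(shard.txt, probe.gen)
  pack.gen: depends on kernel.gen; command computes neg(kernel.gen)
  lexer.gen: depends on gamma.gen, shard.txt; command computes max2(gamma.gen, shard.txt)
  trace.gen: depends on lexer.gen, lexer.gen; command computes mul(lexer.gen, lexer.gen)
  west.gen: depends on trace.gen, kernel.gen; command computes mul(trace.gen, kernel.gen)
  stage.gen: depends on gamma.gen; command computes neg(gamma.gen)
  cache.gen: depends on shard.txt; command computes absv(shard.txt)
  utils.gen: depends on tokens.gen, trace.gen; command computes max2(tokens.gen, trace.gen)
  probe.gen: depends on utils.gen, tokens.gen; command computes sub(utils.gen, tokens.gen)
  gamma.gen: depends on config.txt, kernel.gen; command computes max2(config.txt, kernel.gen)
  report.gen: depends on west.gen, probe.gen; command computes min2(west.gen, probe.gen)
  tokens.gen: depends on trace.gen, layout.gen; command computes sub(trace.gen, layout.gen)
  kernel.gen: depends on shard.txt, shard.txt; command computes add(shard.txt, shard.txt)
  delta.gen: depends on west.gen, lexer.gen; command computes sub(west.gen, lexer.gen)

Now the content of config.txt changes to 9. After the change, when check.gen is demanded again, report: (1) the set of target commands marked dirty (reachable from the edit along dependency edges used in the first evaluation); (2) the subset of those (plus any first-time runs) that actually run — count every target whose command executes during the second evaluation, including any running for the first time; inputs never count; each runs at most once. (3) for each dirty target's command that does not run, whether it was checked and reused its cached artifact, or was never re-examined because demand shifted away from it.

Marked dirty: check.gen, gamma.gen, lexer.gen, probe.gen, tokens.gen, trace.gen, utils.gen.
Target commands that run: gamma.gen, lexer.gen, probe.gen, tokens.gen, trace.gen, utils.gen — 6 in total.
Checked but reused from cache: check.gen.
Key observation: the change is absorbed at probe.gen — it re-runs but produces the same value, and the output's value is unchanged.

First evaluation (everything demanded from the output):
  kernel.gen = add(-4, -4) = -8
  gamma.gen = max2(4, -8) = 4
  lexer.gen = max2(4, -4) = 4
  pack.gen = neg(-8) = 8
  layout.gen = sub(8, -4) = 12
  trace.gen = mul(4, 4) = 16
  tokens.gen = sub(16, 12) = 4
  utils.gen = max2(4, 16) = 16
  probe.gen = sub(16, 4) = 12
  check.gen = min2(-4, 12) = -4

Propagation after the edit:
  gamma.gen: runs — config.txt 4->9; result 9.
  lexer.gen: runs — gamma.gen 4->9; result 9.
  trace.gen: runs — lexer.gen 4->9; lexer.gen 4->9; result 81.
  tokens.gen: runs — trace.gen 16->81; result 69.
  utils.gen: runs — tokens.gen 4->69; trace.gen 16->81; result 81.
  probe.gen: runs — utils.gen 16->81; tokens.gen 4->69; result 12 (same value as before).
  check.gen: checked — values it read are unchanged (shard.txt unchanged, probe.gen unchanged); reused cached -4 without running.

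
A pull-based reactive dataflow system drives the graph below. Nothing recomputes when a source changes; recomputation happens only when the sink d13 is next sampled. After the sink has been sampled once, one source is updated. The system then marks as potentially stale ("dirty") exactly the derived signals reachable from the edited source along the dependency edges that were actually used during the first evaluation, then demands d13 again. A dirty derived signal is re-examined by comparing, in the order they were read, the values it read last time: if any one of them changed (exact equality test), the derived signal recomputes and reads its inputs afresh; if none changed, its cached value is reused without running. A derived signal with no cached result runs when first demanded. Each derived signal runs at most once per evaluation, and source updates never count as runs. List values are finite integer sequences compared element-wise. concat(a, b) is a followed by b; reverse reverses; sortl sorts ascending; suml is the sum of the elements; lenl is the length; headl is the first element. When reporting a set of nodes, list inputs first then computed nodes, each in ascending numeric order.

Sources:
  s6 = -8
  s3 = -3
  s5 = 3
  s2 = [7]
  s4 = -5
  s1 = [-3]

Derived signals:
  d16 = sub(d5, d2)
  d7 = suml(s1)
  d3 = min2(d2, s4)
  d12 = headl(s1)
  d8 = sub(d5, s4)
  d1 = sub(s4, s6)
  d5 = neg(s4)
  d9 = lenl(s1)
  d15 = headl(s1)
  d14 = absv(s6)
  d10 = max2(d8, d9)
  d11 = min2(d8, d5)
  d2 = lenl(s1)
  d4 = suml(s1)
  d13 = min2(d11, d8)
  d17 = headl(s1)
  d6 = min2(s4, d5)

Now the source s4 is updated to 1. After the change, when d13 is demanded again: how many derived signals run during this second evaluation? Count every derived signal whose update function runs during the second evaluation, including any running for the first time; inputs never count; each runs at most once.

Derived signals that run: d5, d8, d11, d13 — 4 in total.

First evaluation (everything demanded from the output):
  d5 = neg(-5) = 5
  d8 = sub(5, -5) = 10
  d11 = min2(10, 5) = 5
  d13 = min2(5, 10) = 5

Propagation after the edit:
  d5: runs — s4 -5->1; result -1.
  d8: runs — d5 5->-1; s4 -5->1; result -2.
  d11: runs — d8 10->-2; d5 5->-1; result -2.
  d13: runs — d11 5->-2; d8 10->-2; result -2.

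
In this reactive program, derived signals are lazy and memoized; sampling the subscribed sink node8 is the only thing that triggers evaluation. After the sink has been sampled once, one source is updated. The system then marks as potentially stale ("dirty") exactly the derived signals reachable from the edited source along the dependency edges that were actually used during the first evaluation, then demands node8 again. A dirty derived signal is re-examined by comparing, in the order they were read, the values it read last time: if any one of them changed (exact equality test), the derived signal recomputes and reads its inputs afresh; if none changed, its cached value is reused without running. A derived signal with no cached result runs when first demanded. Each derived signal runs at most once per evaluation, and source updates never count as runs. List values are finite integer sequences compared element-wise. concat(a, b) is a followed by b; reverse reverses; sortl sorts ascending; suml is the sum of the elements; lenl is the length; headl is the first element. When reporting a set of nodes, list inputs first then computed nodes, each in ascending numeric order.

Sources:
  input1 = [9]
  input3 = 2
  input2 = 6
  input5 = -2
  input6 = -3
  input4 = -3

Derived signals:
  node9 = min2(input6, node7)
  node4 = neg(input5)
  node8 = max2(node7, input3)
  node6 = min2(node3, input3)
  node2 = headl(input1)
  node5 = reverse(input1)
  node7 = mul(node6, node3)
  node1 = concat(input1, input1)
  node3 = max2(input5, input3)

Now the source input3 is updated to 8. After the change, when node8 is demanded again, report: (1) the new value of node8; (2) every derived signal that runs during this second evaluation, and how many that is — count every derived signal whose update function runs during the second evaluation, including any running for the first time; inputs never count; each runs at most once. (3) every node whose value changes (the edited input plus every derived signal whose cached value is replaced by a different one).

Demanding node8 again yields 64.
4 derived signals run: node3, node6, node7, node8.
The nodes whose values change: input3, node3, node6, node7, node8.

First demand of the output computes:
  node3 = max2(-2, 2) = 2
  node6 = min2(2, 2) = 2
  node7 = mul(2, 2) = 4
  node8 = max2(4, 2) = 4

After the edit, cleaning proceeds:
  node3: a read changed (input3 2->8) — executes, giving 8.
  node6: a read changed (node3 2->8; input3 2->8) — executes, giving 8.
  node7: a read changed (node6 2->8; node3 2->8) — executes, giving 64.
  node8: a read changed (node7 4->64; input3 2->8) — executes, giving 64.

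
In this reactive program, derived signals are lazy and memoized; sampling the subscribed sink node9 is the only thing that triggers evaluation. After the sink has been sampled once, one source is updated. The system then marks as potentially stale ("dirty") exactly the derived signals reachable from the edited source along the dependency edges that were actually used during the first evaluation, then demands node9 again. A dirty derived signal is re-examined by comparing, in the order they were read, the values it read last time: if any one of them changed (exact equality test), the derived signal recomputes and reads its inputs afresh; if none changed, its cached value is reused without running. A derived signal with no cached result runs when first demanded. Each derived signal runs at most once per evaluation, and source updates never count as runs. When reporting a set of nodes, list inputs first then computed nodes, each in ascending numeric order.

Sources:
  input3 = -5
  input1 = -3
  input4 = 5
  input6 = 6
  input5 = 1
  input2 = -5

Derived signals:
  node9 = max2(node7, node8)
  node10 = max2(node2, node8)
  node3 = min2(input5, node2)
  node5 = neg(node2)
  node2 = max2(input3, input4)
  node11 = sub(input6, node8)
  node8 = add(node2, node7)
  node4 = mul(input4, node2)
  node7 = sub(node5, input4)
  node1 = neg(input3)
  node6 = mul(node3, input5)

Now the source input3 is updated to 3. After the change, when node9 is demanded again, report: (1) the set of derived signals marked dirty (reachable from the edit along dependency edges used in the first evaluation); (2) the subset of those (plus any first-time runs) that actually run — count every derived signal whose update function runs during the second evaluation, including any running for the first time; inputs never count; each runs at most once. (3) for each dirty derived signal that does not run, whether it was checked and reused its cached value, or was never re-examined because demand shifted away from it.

The edit dirties: node2, node5, node7, node8, node9.
1 derived signals run: node2.
Cache hits after checking: node5, node7, node8, node9.
Note the absorption at node2: it re-runs yet its value is the same, leaving the output's value untouched.

First demand of the output computes:
  node2 = max2(-5, 5) = 5
  node5 = neg(5) = -5
  node7 = sub(-5, 5) = -10
  node8 = add(5, -10) = -5
  node9 = max2(-10, -5) = -5

After the edit, cleaning proceeds:
  node2: a read changed (input3 -5->3) — executes, giving 5 — identical to its old value.
  node5: dirty, but its reads are unchanged (node2 unchanged); cached -5 stands.
  node7: dirty, but its reads are unchanged (node5 unchanged, input4 unchanged); cached -10 stands.
  node8: dirty, but its reads are unchanged (node2 unchanged, node7 unchanged); cached -5 stands.
  node9: dirty, but its reads are unchanged (node7 unchanged, node8 unchanged); cached -5 stands.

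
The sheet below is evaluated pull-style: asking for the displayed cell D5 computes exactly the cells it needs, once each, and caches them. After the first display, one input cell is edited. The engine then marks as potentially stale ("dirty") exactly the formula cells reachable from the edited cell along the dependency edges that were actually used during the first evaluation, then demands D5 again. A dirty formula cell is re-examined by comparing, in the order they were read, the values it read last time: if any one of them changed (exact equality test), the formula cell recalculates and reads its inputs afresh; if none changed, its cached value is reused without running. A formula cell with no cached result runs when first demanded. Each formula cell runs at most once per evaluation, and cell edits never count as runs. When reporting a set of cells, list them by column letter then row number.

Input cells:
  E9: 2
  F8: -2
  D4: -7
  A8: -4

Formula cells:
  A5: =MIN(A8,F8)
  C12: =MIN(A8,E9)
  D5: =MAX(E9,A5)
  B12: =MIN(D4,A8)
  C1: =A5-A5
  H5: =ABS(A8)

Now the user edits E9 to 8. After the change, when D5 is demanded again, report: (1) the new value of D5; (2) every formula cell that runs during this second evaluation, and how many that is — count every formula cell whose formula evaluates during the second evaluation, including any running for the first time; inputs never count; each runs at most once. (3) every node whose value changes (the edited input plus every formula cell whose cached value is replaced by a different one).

Demanding D5 again yields 8.
1 formula cells run: D5.
The nodes whose values change: D5, E9.

First demand of the output computes:
  A5 = MIN(-4, -2) = -4
  D5 = MAX(2, -4) = 2

After the edit, cleaning proceeds:
  D5: a read changed (E9 2->8) — executes, giving 8.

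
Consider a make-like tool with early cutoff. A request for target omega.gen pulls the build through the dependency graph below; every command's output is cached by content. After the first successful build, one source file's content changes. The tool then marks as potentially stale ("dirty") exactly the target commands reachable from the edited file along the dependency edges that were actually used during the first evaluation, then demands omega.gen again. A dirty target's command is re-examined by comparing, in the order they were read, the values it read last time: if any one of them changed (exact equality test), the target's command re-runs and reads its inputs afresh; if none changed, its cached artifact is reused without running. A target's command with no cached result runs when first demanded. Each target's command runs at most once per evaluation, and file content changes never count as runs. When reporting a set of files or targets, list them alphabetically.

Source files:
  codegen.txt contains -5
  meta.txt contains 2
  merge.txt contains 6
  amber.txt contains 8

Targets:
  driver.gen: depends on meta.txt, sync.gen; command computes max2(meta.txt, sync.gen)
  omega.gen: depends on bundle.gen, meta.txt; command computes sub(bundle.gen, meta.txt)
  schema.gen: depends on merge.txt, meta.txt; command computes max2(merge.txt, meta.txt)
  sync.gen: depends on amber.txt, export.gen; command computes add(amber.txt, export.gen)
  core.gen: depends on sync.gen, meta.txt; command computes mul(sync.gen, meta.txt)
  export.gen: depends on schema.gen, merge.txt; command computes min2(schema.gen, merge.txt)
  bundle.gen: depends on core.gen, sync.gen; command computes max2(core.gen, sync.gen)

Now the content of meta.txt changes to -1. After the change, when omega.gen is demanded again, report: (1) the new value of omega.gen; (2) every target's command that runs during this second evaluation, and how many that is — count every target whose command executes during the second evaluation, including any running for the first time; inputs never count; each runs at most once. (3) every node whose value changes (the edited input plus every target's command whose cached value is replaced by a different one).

First demand of the output computes:
  schema.gen = max2(6, 2) = 6
  export.gen = min2(6, 6) = 6
  sync.gen = add(8, 6) = 14
  core.gen = mul(14, 2) = 28
  bundle.gen = max2(28, 14) = 28
  omega.gen = sub(28, 2) = 26

After the edit, cleaning proceeds:
  schema.gen: a read changed (meta.txt 2->-1) — executes, giving 6 — identical to its old value.
  export.gen: dirty, but its reads are unchanged (schema.gen unchanged, merge.txt unchanged); cached 6 stands.
  sync.gen: dirty, but its reads are unchanged (amber.txt unchanged, export.gen unchanged); cached 14 stands.
  core.gen: a read changed (meta.txt 2->-1) — executes, giving -14.
  bundle.gen: a read changed (core.gen 28->-14) — executes, giving 14.
  omega.gen: a read changed (bundle.gen 28->14; meta.txt 2->-1) — executes, giving 15.

Note where the cutoff bites: export.gen is checked, finds nothing changed, and keeps its cache.

Demanding omega.gen again yields 15.
4 target commands run: bundle.gen, core.gen, omega.gen, schema.gen.
The nodes whose values change: bundle.gen, core.gen, meta.txt, omega.gen.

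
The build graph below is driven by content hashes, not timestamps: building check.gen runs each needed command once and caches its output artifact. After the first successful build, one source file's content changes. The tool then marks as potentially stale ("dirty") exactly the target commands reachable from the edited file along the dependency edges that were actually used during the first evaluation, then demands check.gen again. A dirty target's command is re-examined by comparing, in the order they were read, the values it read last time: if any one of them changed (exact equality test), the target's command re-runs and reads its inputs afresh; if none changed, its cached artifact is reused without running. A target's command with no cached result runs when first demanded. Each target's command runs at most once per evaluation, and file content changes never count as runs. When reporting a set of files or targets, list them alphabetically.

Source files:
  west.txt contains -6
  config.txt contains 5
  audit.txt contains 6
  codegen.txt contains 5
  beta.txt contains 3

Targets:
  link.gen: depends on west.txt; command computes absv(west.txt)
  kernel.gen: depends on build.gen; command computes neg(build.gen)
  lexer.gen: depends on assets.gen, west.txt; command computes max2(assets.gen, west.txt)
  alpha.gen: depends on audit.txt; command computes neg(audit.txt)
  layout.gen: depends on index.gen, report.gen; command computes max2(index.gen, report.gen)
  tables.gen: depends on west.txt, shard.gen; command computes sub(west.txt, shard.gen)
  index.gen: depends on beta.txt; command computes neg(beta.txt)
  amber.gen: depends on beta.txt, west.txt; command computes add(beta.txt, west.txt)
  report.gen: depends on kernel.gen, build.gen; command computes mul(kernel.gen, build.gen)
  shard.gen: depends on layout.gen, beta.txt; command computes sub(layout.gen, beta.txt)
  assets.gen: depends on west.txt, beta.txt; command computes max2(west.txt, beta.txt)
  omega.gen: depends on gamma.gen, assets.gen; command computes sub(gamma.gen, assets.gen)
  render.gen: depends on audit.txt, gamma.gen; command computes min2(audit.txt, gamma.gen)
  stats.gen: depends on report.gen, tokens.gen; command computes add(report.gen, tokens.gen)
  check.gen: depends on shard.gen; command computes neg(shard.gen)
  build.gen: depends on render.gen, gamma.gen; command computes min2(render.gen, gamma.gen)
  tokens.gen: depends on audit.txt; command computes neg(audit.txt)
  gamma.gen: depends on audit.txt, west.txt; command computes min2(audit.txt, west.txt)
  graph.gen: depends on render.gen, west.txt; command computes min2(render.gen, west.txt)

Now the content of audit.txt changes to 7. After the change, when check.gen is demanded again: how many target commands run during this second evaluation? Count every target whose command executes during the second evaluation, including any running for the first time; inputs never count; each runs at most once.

Run set: gamma.gen, render.gen (2 run).
The important point: at build.gen every value read last time is unchanged, so the dirty flag clears without a run.

Initial pass — values computed on the first demand:
  gamma.gen = min2(6, -6) = -6
  index.gen = neg(3) = -3
  render.gen = min2(6, -6) = -6
  build.gen = min2(-6, -6) = -6
  kernel.gen = neg(-6) = 6
  report.gen = mul(6, -6) = -36
  layout.gen = max2(-3, -36) = -3
  shard.gen = sub(-3, 3) = -6
  check.gen = neg(-6) = 6

Second demand — change propagation:
  gamma.gen: re-runs because audit.txt 6->7; new result -6 (unchanged).
  render.gen: re-runs because audit.txt 6->7; new result -6 (unchanged).
  build.gen: re-examined; everything it read last time is the same (render.gen unchanged, gamma.gen unchanged) — cache -6 kept, no run.
  kernel.gen: re-examined; everything it read last time is the same (build.gen unchanged) — cache 6 kept, no run.
  report.gen: re-examined; everything it read last time is the same (kernel.gen unchanged, build.gen unchanged) — cache -36 kept, no run.
  layout.gen: re-examined; everything it read last time is the same (index.gen unchanged, report.gen unchanged) — cache -3 kept, no run.
  shard.gen: re-examined; everything it read last time is the same (layout.gen unchanged, beta.txt unchanged) — cache -6 kept, no run.
  check.gen: re-examined; everything it read last time is the same (shard.gen unchanged) — cache 6 kept, no run.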